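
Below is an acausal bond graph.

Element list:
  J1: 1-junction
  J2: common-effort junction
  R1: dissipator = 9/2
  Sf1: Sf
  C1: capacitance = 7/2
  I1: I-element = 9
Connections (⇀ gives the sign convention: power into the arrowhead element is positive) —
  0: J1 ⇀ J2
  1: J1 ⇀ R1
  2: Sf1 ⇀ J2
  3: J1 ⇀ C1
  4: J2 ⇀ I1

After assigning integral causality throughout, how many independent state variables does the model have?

b2 stroke→Sf1  (source Sf1 imposes f)
b3 stroke→J1  (C1: C, integral causality)
b4 stroke→I1  (I1 integral (f out))
b0 stroke→J2  (J2: last free bond brings effort in)
b1 stroke→J1  (1-jn J1 has f-setter on 0)

2  (C1, I1 all integral)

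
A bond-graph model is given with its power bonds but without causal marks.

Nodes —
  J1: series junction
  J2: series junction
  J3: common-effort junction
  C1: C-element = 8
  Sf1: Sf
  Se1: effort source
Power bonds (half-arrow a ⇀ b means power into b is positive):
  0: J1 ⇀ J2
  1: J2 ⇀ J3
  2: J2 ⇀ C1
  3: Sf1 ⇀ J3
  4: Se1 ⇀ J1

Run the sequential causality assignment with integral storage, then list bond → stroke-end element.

β3 |Sf1  (Sf1 (Sf) sets flow on bond)
β4 |J1  (Se1: effort source, stroke at far end)
β0 |J2  (J1: last free bond brings flow in)
β1 |J3  (closing 0-jn rule on J3)
β2 |J2  (1-jn J2 has f-setter on 1)

#0 →J2
#1 →J3
#2 →J2
#3 →Sf1
#4 →J1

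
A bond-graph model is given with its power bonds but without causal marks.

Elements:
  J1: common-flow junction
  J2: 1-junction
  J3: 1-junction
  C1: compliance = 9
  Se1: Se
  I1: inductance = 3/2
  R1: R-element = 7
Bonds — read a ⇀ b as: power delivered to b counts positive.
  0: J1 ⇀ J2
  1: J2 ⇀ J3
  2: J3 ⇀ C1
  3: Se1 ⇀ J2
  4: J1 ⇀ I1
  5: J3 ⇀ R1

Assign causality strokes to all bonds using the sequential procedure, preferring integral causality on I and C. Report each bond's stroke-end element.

#0 stroke→J1
#1 stroke→J2
#2 stroke→J3
#3 stroke→J2
#4 stroke→I1
#5 stroke→J3

β3 →J2  (Se1 (Se) sets effort on bond)
β2 →J3  (C1 outputs effort q/C1)
β4 →I1  (prefer integral on I1)
β0 →J1  (common-f at J1 fixed by 4)
β1 →J2  (1-jn J2 has f-setter on 0)
β5 →J3  (1-jn J3 has f-setter on 1)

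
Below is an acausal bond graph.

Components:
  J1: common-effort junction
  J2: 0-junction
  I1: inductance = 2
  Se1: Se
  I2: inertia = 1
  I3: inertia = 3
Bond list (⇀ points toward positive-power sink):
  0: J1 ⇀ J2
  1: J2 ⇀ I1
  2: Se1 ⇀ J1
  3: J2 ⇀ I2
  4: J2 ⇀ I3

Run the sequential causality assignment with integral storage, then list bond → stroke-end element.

#2 stroke→J1  (Se1 fixes effort; stroke away)
#0 stroke→J2  (0-jn J1 has e-setter on 2)
#1 stroke→I1  (common-e at J2 fixed by 0)
#3 stroke→I2  (0-jn J2 has e-setter on 0)
#4 stroke→I3  (0-jn J2 has e-setter on 0)

b0 |J2
b1 |I1
b2 |J1
b3 |I2
b4 |I3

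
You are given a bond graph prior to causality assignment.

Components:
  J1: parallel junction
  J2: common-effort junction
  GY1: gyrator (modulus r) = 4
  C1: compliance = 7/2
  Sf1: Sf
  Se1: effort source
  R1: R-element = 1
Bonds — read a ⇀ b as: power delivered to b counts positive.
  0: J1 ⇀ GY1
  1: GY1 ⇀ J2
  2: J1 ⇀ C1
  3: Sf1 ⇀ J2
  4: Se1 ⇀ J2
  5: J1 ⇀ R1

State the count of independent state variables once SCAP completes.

bond 3 stroke at Sf1  (Sf1 (Sf) sets flow on bond)
bond 4 stroke at J2  (Se1 fixes effort; stroke away)
bond 1 stroke at GY1  (0-jn J2 has e-setter on 4)
bond 0 stroke at GY1  (GY1 both-in/both-out from 1)
bond 2 stroke at J1  (C1 outputs effort q/C1)
bond 5 stroke at R1  (common-e at J1 fixed by 2)

1  (C1 all integral)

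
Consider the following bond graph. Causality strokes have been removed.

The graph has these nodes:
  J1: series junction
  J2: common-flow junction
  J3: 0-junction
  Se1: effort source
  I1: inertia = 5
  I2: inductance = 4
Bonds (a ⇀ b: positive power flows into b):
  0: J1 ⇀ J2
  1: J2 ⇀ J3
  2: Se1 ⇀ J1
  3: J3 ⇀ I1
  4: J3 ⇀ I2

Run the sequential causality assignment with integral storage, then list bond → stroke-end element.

bond 2 stroke→J1  (Se1 fixes effort; stroke away)
bond 0 stroke→J2  (closing 1-jn rule on J1)
bond 1 stroke→J3  (only one flow-in slot at J2)
bond 3 stroke→I1  (J3 effort already set via bond 1)
bond 4 stroke→I2  (J3: bond 1 brought effort, rest push out)

b0 →J2
b1 →J3
b2 →J1
b3 →I1
b4 →I2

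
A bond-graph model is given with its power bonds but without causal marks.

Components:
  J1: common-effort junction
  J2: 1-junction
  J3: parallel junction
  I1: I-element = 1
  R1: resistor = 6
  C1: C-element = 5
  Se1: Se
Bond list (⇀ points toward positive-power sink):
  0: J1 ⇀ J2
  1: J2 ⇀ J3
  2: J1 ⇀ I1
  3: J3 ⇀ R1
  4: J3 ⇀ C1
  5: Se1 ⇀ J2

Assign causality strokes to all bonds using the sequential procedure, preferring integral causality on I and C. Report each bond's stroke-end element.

bond 5 |J2  (Se1 (Se) sets effort on bond)
bond 2 |I1  (prefer integral on I1)
bond 0 |J1  (J1 needs exactly one e-in)
bond 1 |J2  (common-f at J2 fixed by 0)
bond 4 |J3  (C1 outputs effort q/C1)
bond 3 |R1  (common-e at J3 fixed by 4)

b0 stroke at J1
b1 stroke at J2
b2 stroke at I1
b3 stroke at R1
b4 stroke at J3
b5 stroke at J2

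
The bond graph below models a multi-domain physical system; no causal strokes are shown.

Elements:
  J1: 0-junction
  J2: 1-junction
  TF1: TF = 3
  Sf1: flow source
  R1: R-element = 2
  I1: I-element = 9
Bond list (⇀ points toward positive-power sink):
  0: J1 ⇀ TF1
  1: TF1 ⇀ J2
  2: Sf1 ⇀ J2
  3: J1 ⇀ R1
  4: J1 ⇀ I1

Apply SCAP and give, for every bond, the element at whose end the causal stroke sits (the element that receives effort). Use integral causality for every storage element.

#2 stroke at Sf1  (Sf1 (Sf) sets flow on bond)
#1 stroke at J2  (J2 flow already set via bond 2)
#0 stroke at TF1  (TF1: transformer flips bond 1)
#4 stroke at I1  (I1 integral (f out))
#3 stroke at J1  (only one effort-in slot at J1)

b0 stroke→TF1
b1 stroke→J2
b2 stroke→Sf1
b3 stroke→J1
b4 stroke→I1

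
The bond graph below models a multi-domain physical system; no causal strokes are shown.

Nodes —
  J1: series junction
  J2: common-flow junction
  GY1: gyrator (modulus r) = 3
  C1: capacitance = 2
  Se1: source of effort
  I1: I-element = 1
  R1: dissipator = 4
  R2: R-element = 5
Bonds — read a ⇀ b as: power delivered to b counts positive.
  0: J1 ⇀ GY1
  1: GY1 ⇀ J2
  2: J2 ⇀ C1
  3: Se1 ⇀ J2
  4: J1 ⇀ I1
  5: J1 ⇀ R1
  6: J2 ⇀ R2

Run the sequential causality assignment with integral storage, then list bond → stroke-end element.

β3 →J2  (Se1: effort source, stroke at far end)
β2 →J2  (C1: C, integral causality)
β4 →I1  (I1: I, integral causality)
β0 →J1  (1-jn J1 has f-setter on 4)
β5 →J1  (J1 flow already set via bond 4)
β1 →J2  (GY1 both-in/both-out from 0)
β6 →R2  (J2 needs exactly one f-in)

b0 |J1
b1 |J2
b2 |J2
b3 |J2
b4 |I1
b5 |J1
b6 |R2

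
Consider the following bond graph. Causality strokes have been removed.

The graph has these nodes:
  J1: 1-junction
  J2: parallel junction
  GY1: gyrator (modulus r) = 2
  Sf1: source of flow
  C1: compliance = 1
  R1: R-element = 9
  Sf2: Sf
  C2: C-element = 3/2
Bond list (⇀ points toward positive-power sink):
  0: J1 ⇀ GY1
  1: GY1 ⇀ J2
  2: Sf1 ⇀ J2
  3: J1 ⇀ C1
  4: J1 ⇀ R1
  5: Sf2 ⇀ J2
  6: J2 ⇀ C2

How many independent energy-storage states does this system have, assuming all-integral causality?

bond 2 stroke→Sf1  (source Sf1 imposes f)
bond 5 stroke→Sf2  (Sf2 (Sf) sets flow on bond)
bond 3 stroke→J1  (C1 integral (e out))
bond 6 stroke→J2  (C2 integral (e out))
bond 1 stroke→GY1  (common-e at J2 fixed by 6)
bond 0 stroke→GY1  (GY GY1: same side as bond 1)
bond 4 stroke→J1  (J1 flow already set via bond 0)

2  (C1, C2 all integral)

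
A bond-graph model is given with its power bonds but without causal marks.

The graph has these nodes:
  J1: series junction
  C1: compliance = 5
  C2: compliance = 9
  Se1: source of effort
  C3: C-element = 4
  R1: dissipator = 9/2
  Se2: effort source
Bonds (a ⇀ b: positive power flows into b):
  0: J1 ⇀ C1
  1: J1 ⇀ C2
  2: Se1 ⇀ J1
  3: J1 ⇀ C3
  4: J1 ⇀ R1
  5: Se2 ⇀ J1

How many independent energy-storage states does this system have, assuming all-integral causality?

3  (C1, C2, C3 all integral)

b2 stroke at J1  (source Se1 imposes e)
b5 stroke at J1  (Se2 (Se) sets effort on bond)
b0 stroke at J1  (C1 outputs effort q/C1)
b1 stroke at J1  (C2 integral (e out))
b3 stroke at J1  (C3 outputs effort q/C3)
b4 stroke at R1  (closing 1-jn rule on J1)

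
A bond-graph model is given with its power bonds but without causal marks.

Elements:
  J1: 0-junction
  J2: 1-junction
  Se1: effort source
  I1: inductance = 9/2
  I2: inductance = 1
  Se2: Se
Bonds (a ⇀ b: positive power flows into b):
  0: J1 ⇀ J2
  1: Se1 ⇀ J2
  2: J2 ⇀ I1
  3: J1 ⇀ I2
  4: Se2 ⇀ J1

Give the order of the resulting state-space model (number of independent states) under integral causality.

2  (I1, I2 all integral)

bond 1 |J2  (Se1 fixes effort; stroke away)
bond 4 |J1  (Se2 (Se) sets effort on bond)
bond 0 |J2  (J1 effort already set via bond 4)
bond 3 |I2  (0-jn J1 has e-setter on 4)
bond 2 |I1  (closing 1-jn rule on J2)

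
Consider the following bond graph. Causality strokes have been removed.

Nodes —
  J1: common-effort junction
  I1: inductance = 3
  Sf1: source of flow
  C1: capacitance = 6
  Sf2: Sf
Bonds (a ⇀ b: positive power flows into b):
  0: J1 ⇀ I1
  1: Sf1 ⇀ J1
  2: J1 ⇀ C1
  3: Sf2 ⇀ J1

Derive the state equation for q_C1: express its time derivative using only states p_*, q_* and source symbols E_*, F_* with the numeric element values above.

b1 →Sf1  (source Sf1 imposes f)
b3 →Sf2  (source Sf2 imposes f)
b0 →I1  (prefer integral on I1)
b2 →J1  (J1 needs exactly one e-in)

dq_C1/dt = F_Sf1 + F_Sf2 - p_I1/3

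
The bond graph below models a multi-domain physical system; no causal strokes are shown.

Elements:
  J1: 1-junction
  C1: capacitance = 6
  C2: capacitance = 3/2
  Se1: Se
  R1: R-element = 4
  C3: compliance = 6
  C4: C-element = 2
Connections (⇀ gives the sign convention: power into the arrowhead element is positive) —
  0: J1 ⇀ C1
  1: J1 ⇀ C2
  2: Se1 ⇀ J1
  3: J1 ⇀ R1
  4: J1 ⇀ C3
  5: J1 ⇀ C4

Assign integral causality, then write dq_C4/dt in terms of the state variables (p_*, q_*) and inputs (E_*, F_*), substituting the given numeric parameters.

dq_C4/dt = E_Se1/4 - q_C1/24 - q_C2/6 - q_C3/24 - q_C4/8

b2 stroke at J1  (Se1 (Se) sets effort on bond)
b0 stroke at J1  (prefer integral on C1)
b1 stroke at J1  (C2 integral (e out))
b4 stroke at J1  (C3: C, integral causality)
b5 stroke at J1  (C4 integral (e out))
b3 stroke at R1  (closing 1-jn rule on J1)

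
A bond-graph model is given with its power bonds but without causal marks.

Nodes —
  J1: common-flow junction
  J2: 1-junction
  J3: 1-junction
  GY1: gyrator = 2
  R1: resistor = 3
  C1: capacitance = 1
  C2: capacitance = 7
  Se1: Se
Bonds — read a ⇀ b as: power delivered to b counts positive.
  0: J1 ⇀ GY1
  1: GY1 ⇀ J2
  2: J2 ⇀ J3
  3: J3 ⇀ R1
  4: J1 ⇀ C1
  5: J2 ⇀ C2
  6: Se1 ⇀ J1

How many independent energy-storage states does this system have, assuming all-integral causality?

b6 stroke→J1  (Se1 fixes effort; stroke away)
b4 stroke→J1  (C1 outputs effort q/C1)
b0 stroke→GY1  (J1 needs exactly one f-in)
b1 stroke→GY1  (GY1 both-in/both-out from 0)
b2 stroke→J2  (J2: bond 1 brought flow, rest push out)
b5 stroke→J2  (common-f at J2 fixed by 1)
b3 stroke→J3  (1-jn J3 has f-setter on 2)

2  (C1, C2 all integral)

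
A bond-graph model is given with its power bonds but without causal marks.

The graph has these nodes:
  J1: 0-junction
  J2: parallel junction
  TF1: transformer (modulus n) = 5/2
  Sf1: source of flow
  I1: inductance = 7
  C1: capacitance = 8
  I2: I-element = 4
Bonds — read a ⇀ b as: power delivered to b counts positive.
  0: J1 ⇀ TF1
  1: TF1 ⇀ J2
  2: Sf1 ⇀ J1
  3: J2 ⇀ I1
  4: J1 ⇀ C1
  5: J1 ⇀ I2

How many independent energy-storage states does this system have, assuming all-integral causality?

β2 stroke→Sf1  (Sf1 fixes flow; stroke at Sf1)
β3 stroke→I1  (prefer integral on I1)
β1 stroke→J2  (closing 0-jn rule on J2)
β0 stroke→TF1  (TF1 one-in-one-out from 1)
β4 stroke→J1  (prefer integral on C1)
β5 stroke→I2  (J1 effort already set via bond 4)

3  (C1, I1, I2 all integral)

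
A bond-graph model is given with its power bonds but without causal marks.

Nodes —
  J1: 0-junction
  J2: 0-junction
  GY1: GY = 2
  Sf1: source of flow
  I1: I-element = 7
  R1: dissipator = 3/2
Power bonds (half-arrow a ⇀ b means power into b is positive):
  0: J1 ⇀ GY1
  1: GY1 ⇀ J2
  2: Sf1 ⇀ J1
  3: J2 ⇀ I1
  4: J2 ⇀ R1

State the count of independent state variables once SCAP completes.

#2 →Sf1  (Sf1: flow source, stroke at near end)
#0 →J1  (J1 needs exactly one e-in)
#1 →J2  (GY GY1: same side as bond 0)
#3 →I1  (common-e at J2 fixed by 1)
#4 →R1  (0-jn J2 has e-setter on 1)

1  (I1 all integral)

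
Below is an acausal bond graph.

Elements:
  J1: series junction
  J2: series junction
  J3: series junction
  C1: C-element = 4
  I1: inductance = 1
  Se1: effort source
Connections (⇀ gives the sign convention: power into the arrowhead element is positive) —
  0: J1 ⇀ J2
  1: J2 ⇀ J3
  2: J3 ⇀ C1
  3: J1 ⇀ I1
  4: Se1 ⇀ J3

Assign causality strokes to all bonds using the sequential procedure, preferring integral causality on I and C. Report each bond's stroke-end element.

β4 stroke at J3  (Se1 (Se) sets effort on bond)
β2 stroke at J3  (C1 outputs effort q/C1)
β1 stroke at J2  (only one flow-in slot at J3)
β0 stroke at J1  (J2 needs exactly one f-in)
β3 stroke at I1  (closing 1-jn rule on J1)

b0 stroke→J1
b1 stroke→J2
b2 stroke→J3
b3 stroke→I1
b4 stroke→J3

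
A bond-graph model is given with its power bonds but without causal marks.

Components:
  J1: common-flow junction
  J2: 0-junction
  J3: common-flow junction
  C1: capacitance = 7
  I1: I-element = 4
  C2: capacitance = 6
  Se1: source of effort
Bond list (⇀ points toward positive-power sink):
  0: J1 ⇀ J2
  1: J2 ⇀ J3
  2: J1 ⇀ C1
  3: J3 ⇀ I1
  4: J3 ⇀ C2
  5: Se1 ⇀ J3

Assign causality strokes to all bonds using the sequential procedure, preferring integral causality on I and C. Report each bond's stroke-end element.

β0 |J2
β1 |J3
β2 |J1
β3 |I1
β4 |J3
β5 |J3

bond 5 |J3  (Se1: effort source, stroke at far end)
bond 2 |J1  (C1 integral (e out))
bond 0 |J2  (closing 1-jn rule on J1)
bond 1 |J3  (common-e at J2 fixed by 0)
bond 3 |I1  (I1 integral (f out))
bond 4 |J3  (J3: bond 3 brought flow, rest push out)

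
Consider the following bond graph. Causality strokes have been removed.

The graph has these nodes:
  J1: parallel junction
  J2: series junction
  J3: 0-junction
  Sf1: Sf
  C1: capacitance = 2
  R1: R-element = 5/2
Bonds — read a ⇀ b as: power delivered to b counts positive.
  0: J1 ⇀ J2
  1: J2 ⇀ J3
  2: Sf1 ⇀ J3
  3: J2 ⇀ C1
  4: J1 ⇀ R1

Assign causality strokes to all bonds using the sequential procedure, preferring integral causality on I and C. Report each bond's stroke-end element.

#0 →J2
#1 →J3
#2 →Sf1
#3 →J2
#4 →J1

β2 →Sf1  (Sf1 fixes flow; stroke at Sf1)
β1 →J3  (J3 needs exactly one e-in)
β0 →J2  (1-jn J2 has f-setter on 1)
β3 →J2  (J2: bond 1 brought flow, rest push out)
β4 →J1  (J1 needs exactly one e-in)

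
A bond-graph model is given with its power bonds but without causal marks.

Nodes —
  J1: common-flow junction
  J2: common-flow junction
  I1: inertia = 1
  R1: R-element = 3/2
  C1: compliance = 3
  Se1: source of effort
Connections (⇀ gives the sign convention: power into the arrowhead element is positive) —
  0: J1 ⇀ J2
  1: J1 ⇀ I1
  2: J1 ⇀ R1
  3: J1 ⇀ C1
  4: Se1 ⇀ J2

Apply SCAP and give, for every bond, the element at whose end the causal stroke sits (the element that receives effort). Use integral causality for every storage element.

b0 →J1
b1 →I1
b2 →J1
b3 →J1
b4 →J2

bond 4 |J2  (Se1 fixes effort; stroke away)
bond 0 |J1  (closing 1-jn rule on J2)
bond 1 |I1  (prefer integral on I1)
bond 2 |J1  (J1 flow already set via bond 1)
bond 3 |J1  (1-jn J1 has f-setter on 1)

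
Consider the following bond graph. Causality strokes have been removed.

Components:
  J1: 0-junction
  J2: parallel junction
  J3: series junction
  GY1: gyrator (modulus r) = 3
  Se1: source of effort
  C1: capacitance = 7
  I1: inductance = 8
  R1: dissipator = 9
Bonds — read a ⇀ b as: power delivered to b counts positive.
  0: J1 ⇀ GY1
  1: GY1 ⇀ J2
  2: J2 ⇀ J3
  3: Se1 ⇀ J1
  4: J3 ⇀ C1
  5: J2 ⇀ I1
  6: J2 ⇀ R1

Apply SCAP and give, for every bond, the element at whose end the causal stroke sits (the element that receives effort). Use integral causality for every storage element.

#3 stroke at J1  (Se1 fixes effort; stroke away)
#0 stroke at GY1  (common-e at J1 fixed by 3)
#1 stroke at GY1  (GY GY1: same side as bond 0)
#4 stroke at J3  (C1 integral (e out))
#2 stroke at J2  (only one flow-in slot at J3)
#5 stroke at I1  (J2 effort already set via bond 2)
#6 stroke at R1  (J2 effort already set via bond 2)

bond 0 stroke→GY1
bond 1 stroke→GY1
bond 2 stroke→J2
bond 3 stroke→J1
bond 4 stroke→J3
bond 5 stroke→I1
bond 6 stroke→R1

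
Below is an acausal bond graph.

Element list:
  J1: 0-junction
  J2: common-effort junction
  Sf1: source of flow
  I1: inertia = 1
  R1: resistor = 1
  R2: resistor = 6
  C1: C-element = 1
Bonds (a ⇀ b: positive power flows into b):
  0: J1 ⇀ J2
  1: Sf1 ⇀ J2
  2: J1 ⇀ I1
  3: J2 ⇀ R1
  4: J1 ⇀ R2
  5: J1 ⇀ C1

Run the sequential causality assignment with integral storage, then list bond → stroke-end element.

#0 |J2
#1 |Sf1
#2 |I1
#3 |R1
#4 |R2
#5 |J1

b1 |Sf1  (Sf1 (Sf) sets flow on bond)
b2 |I1  (I1 integral (f out))
b5 |J1  (C1 integral (e out))
b0 |J2  (J1 effort already set via bond 5)
b4 |R2  (common-e at J1 fixed by 5)
b3 |R1  (common-e at J2 fixed by 0)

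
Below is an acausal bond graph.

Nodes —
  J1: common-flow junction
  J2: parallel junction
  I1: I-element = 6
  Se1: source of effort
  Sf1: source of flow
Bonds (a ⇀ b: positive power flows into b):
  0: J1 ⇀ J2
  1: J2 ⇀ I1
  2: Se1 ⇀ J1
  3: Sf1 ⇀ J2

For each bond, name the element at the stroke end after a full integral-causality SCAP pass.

bond 2 stroke→J1  (Se1 (Se) sets effort on bond)
bond 3 stroke→Sf1  (Sf1 fixes flow; stroke at Sf1)
bond 0 stroke→J2  (J1 needs exactly one f-in)
bond 1 stroke→I1  (0-jn J2 has e-setter on 0)

β0 stroke at J2
β1 stroke at I1
β2 stroke at J1
β3 stroke at Sf1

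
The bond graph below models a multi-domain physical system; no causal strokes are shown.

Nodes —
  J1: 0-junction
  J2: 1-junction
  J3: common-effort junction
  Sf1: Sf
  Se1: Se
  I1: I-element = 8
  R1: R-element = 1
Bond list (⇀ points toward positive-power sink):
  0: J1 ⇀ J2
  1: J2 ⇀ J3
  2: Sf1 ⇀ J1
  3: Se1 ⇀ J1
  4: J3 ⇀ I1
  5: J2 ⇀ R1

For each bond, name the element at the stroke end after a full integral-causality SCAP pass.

b0 stroke at J2
b1 stroke at J3
b2 stroke at Sf1
b3 stroke at J1
b4 stroke at I1
b5 stroke at J2

#2 stroke at Sf1  (source Sf1 imposes f)
#3 stroke at J1  (Se1 fixes effort; stroke away)
#0 stroke at J2  (J1 effort already set via bond 3)
#4 stroke at I1  (I1: I, integral causality)
#1 stroke at J3  (closing 0-jn rule on J3)
#5 stroke at J2  (J2 flow already set via bond 1)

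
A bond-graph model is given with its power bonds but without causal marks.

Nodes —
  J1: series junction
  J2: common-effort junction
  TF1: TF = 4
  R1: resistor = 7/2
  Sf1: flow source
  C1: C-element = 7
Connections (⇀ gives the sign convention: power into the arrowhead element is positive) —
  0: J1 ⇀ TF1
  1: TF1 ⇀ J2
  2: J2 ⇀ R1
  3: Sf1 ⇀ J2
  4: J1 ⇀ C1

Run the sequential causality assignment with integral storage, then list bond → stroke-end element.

#3 stroke at Sf1  (Sf1: flow source, stroke at near end)
#4 stroke at J1  (C1 integral (e out))
#0 stroke at TF1  (closing 1-jn rule on J1)
#1 stroke at J2  (through TF1, causality passes straight; one stroke at TF1)
#2 stroke at R1  (J2: bond 1 brought effort, rest push out)

β0 |TF1
β1 |J2
β2 |R1
β3 |Sf1
β4 |J1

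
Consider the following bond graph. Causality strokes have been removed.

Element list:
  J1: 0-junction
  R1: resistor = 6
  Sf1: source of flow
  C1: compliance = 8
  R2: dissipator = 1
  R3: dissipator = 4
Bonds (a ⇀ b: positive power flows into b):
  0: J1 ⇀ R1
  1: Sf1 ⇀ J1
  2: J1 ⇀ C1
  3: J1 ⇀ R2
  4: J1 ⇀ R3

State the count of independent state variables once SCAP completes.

1  (C1 all integral)

b1 →Sf1  (Sf1: flow source, stroke at near end)
b2 →J1  (prefer integral on C1)
b0 →R1  (0-jn J1 has e-setter on 2)
b3 →R2  (common-e at J1 fixed by 2)
b4 →R3  (0-jn J1 has e-setter on 2)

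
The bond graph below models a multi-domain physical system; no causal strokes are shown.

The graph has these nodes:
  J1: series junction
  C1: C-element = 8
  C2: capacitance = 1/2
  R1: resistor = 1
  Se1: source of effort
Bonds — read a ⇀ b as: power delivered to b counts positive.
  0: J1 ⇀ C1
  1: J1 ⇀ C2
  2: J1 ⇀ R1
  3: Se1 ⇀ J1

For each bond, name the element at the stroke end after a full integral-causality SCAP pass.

b0 stroke→J1
b1 stroke→J1
b2 stroke→R1
b3 stroke→J1

#3 →J1  (Se1 fixes effort; stroke away)
#0 →J1  (C1: C, integral causality)
#1 →J1  (prefer integral on C2)
#2 →R1  (closing 1-jn rule on J1)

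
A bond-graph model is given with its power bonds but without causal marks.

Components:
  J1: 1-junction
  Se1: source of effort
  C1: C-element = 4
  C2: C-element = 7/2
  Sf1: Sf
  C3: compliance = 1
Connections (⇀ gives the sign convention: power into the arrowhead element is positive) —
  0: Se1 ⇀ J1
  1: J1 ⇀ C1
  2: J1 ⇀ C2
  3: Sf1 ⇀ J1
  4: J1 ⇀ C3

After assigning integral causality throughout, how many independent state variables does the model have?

3  (C1, C2, C3 all integral)

b0 →J1  (source Se1 imposes e)
b3 →Sf1  (Sf1 (Sf) sets flow on bond)
b1 →J1  (J1 flow already set via bond 3)
b2 →J1  (1-jn J1 has f-setter on 3)
b4 →J1  (1-jn J1 has f-setter on 3)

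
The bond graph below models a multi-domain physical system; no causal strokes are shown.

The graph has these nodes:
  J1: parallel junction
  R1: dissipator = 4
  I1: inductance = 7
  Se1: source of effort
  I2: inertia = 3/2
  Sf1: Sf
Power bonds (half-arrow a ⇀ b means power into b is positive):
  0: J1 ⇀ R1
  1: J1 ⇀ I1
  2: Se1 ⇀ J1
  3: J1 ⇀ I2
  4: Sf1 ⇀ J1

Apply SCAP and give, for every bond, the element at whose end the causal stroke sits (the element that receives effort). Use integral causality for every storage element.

β2 |J1  (Se1: effort source, stroke at far end)
β4 |Sf1  (Sf1 fixes flow; stroke at Sf1)
β0 |R1  (common-e at J1 fixed by 2)
β1 |I1  (common-e at J1 fixed by 2)
β3 |I2  (0-jn J1 has e-setter on 2)

#0 stroke at R1
#1 stroke at I1
#2 stroke at J1
#3 stroke at I2
#4 stroke at Sf1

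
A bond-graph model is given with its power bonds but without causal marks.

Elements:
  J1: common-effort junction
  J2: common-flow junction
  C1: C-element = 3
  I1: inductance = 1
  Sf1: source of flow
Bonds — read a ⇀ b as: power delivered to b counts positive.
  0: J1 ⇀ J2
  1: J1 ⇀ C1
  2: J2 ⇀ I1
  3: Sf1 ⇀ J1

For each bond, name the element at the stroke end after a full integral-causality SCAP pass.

b3 stroke→Sf1  (source Sf1 imposes f)
b1 stroke→J1  (prefer integral on C1)
b0 stroke→J2  (common-e at J1 fixed by 1)
b2 stroke→I1  (closing 1-jn rule on J2)

β0 |J2
β1 |J1
β2 |I1
β3 |Sf1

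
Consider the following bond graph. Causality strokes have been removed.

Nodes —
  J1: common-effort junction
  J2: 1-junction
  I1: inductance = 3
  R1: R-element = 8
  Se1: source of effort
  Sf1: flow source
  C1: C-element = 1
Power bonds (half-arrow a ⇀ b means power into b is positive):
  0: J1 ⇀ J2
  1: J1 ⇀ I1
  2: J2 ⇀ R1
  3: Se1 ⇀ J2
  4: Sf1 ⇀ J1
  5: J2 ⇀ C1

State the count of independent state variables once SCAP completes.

2  (C1, I1 all integral)

bond 3 →J2  (Se1 (Se) sets effort on bond)
bond 4 →Sf1  (Sf1: flow source, stroke at near end)
bond 1 →I1  (prefer integral on I1)
bond 0 →J1  (only one effort-in slot at J1)
bond 2 →J2  (J2: bond 0 brought flow, rest push out)
bond 5 →J2  (common-f at J2 fixed by 0)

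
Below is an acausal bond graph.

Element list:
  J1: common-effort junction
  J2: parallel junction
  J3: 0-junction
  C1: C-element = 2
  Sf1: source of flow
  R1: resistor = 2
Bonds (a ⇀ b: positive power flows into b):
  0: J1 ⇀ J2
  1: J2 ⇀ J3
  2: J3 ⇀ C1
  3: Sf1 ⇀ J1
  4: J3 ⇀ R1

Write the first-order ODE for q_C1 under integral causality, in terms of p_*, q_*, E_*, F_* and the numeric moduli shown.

bond 3 stroke→Sf1  (Sf1: flow source, stroke at near end)
bond 0 stroke→J1  (J1: last free bond brings effort in)
bond 1 stroke→J2  (only one effort-in slot at J2)
bond 2 stroke→J3  (prefer integral on C1)
bond 4 stroke→R1  (0-jn J3 has e-setter on 2)

dq_C1/dt = F_Sf1 - q_C1/4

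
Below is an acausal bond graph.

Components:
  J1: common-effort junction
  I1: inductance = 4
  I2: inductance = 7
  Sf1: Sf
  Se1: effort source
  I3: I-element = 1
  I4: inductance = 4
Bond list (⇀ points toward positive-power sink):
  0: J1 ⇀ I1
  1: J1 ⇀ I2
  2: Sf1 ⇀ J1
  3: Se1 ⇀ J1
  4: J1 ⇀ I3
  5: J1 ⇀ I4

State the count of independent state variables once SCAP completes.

4  (I1, I2, I3, I4 all integral)

bond 2 stroke at Sf1  (Sf1 (Sf) sets flow on bond)
bond 3 stroke at J1  (Se1 (Se) sets effort on bond)
bond 0 stroke at I1  (0-jn J1 has e-setter on 3)
bond 1 stroke at I2  (0-jn J1 has e-setter on 3)
bond 4 stroke at I3  (J1: bond 3 brought effort, rest push out)
bond 5 stroke at I4  (common-e at J1 fixed by 3)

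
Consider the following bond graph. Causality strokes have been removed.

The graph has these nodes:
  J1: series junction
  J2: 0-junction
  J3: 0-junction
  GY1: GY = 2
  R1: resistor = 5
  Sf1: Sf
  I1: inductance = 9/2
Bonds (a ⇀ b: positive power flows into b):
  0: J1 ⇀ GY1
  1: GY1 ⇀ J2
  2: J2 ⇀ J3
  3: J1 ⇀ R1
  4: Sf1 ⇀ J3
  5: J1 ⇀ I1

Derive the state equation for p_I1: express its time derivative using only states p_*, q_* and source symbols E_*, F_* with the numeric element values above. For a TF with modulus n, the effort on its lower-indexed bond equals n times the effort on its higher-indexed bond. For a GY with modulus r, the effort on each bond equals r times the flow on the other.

dp_I1/dt = 2*F_Sf1 - 10*p_I1/9

β4 stroke→Sf1  (source Sf1 imposes f)
β2 stroke→J3  (only one effort-in slot at J3)
β1 stroke→J2  (J2 needs exactly one e-in)
β0 stroke→J1  (GY1: gyrator matches bond 1)
β5 stroke→I1  (prefer integral on I1)
β3 stroke→J1  (1-jn J1 has f-setter on 5)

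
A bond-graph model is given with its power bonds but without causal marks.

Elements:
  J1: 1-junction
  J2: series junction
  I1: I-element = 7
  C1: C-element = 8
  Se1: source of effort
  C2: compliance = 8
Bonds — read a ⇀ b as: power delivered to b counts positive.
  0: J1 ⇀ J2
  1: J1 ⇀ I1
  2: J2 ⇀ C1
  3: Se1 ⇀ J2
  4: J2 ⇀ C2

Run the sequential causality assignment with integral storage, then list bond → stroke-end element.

bond 3 stroke at J2  (source Se1 imposes e)
bond 1 stroke at I1  (prefer integral on I1)
bond 0 stroke at J1  (J1 flow already set via bond 1)
bond 2 stroke at J2  (J2 flow already set via bond 0)
bond 4 stroke at J2  (J2 flow already set via bond 0)

β0 →J1
β1 →I1
β2 →J2
β3 →J2
β4 →J2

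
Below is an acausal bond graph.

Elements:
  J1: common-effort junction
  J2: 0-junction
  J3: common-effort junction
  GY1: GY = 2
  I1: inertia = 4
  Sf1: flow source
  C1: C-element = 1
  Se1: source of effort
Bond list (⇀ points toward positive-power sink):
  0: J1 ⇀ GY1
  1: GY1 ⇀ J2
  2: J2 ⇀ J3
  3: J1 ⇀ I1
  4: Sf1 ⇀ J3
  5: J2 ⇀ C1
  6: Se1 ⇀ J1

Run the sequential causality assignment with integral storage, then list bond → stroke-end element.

#4 →Sf1  (Sf1: flow source, stroke at near end)
#6 →J1  (Se1: effort source, stroke at far end)
#0 →GY1  (common-e at J1 fixed by 6)
#3 →I1  (J1 effort already set via bond 6)
#2 →J3  (J3 needs exactly one e-in)
#1 →GY1  (GY1 both-in/both-out from 0)
#5 →J2  (J2 needs exactly one e-in)

b0 stroke→GY1
b1 stroke→GY1
b2 stroke→J3
b3 stroke→I1
b4 stroke→Sf1
b5 stroke→J2
b6 stroke→J1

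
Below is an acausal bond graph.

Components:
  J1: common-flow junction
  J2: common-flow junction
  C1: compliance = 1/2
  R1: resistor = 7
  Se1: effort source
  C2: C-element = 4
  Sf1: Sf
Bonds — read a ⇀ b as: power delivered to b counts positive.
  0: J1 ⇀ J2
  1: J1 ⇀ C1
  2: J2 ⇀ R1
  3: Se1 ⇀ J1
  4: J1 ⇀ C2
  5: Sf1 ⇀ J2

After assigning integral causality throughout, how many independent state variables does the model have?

2  (C1, C2 all integral)

b3 |J1  (source Se1 imposes e)
b5 |Sf1  (Sf1 fixes flow; stroke at Sf1)
b0 |J2  (J2: bond 5 brought flow, rest push out)
b2 |J2  (J2 flow already set via bond 5)
b1 |J1  (1-jn J1 has f-setter on 0)
b4 |J1  (J1: bond 0 brought flow, rest push out)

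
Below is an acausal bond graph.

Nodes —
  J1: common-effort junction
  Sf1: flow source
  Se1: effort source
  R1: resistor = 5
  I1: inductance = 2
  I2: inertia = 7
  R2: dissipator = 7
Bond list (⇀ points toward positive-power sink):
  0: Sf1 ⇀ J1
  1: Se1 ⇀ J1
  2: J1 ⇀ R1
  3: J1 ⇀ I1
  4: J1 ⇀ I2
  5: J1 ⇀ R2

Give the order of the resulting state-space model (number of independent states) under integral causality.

#0 |Sf1  (Sf1 (Sf) sets flow on bond)
#1 |J1  (source Se1 imposes e)
#2 |R1  (J1: bond 1 brought effort, rest push out)
#3 |I1  (common-e at J1 fixed by 1)
#4 |I2  (J1 effort already set via bond 1)
#5 |R2  (J1 effort already set via bond 1)

2  (I1, I2 all integral)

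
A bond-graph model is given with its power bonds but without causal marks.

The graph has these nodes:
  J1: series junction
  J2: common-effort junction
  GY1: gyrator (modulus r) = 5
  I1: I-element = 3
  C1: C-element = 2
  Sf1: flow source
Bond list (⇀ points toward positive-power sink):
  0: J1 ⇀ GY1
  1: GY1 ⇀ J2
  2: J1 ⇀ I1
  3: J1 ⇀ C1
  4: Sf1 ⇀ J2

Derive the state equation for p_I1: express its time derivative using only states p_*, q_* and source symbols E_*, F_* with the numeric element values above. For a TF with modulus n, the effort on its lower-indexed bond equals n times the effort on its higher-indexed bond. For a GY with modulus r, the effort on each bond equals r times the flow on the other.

bond 4 |Sf1  (Sf1 fixes flow; stroke at Sf1)
bond 1 |J2  (closing 0-jn rule on J2)
bond 0 |J1  (GY1 both-in/both-out from 1)
bond 2 |I1  (I1: I, integral causality)
bond 3 |J1  (J1: bond 2 brought flow, rest push out)

dp_I1/dt = 5*F_Sf1 - q_C1/2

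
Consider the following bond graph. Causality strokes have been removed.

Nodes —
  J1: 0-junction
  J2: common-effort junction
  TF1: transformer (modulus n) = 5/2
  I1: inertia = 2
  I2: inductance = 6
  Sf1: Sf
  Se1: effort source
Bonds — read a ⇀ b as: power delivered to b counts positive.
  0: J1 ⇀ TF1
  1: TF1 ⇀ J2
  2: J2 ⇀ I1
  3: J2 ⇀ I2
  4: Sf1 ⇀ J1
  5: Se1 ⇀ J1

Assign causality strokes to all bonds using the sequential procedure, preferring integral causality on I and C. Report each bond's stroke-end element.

#4 stroke→Sf1  (Sf1 fixes flow; stroke at Sf1)
#5 stroke→J1  (Se1 fixes effort; stroke away)
#0 stroke→TF1  (common-e at J1 fixed by 5)
#1 stroke→J2  (TF TF1: opposite of bond 0)
#2 stroke→I1  (common-e at J2 fixed by 1)
#3 stroke→I2  (J2 effort already set via bond 1)

bond 0 |TF1
bond 1 |J2
bond 2 |I1
bond 3 |I2
bond 4 |Sf1
bond 5 |J1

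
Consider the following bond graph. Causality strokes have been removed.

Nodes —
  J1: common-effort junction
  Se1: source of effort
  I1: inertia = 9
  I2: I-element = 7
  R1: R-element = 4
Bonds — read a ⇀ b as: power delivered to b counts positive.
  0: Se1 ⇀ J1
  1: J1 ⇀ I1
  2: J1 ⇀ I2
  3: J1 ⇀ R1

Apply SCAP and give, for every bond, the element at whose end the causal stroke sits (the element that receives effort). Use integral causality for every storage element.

β0 stroke at J1  (source Se1 imposes e)
β1 stroke at I1  (J1 effort already set via bond 0)
β2 stroke at I2  (J1: bond 0 brought effort, rest push out)
β3 stroke at R1  (J1 effort already set via bond 0)

#0 →J1
#1 →I1
#2 →I2
#3 →R1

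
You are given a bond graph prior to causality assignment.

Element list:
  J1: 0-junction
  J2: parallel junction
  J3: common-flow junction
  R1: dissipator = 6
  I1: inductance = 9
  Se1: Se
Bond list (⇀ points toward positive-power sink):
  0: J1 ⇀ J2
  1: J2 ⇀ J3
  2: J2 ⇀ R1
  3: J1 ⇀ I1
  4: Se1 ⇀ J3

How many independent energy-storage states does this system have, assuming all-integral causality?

bond 4 stroke at J3  (Se1 fixes effort; stroke away)
bond 1 stroke at J2  (J3: last free bond brings flow in)
bond 0 stroke at J1  (J2: bond 1 brought effort, rest push out)
bond 2 stroke at R1  (J2: bond 1 brought effort, rest push out)
bond 3 stroke at I1  (J1 effort already set via bond 0)

1  (I1 all integral)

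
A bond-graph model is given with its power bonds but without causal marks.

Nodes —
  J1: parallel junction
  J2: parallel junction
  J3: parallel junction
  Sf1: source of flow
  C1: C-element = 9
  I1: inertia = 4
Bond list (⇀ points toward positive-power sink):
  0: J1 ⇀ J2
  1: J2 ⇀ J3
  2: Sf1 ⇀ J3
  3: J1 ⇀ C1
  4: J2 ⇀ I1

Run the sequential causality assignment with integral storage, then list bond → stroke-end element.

β2 stroke→Sf1  (Sf1: flow source, stroke at near end)
β1 stroke→J3  (J3: last free bond brings effort in)
β3 stroke→J1  (prefer integral on C1)
β0 stroke→J2  (common-e at J1 fixed by 3)
β4 stroke→I1  (0-jn J2 has e-setter on 0)

bond 0 stroke at J2
bond 1 stroke at J3
bond 2 stroke at Sf1
bond 3 stroke at J1
bond 4 stroke at I1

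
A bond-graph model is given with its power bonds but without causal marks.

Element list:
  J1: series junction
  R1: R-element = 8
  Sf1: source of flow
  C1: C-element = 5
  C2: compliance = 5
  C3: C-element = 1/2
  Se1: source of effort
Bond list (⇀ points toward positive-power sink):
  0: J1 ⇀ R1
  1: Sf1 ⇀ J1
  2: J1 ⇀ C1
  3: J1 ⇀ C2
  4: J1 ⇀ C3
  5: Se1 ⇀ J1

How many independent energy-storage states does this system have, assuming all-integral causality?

3  (C1, C2, C3 all integral)

bond 1 stroke→Sf1  (Sf1: flow source, stroke at near end)
bond 5 stroke→J1  (source Se1 imposes e)
bond 0 stroke→J1  (1-jn J1 has f-setter on 1)
bond 2 stroke→J1  (J1 flow already set via bond 1)
bond 3 stroke→J1  (1-jn J1 has f-setter on 1)
bond 4 stroke→J1  (J1: bond 1 brought flow, rest push out)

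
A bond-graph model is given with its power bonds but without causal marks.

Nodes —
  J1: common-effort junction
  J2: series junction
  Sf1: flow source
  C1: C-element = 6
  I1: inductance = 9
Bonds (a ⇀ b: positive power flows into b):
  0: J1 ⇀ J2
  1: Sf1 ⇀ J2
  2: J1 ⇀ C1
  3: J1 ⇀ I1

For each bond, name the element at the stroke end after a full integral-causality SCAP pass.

#1 |Sf1  (Sf1 fixes flow; stroke at Sf1)
#0 |J2  (J2 flow already set via bond 1)
#2 |J1  (C1 integral (e out))
#3 |I1  (J1: bond 2 brought effort, rest push out)

#0 →J2
#1 →Sf1
#2 →J1
#3 →I1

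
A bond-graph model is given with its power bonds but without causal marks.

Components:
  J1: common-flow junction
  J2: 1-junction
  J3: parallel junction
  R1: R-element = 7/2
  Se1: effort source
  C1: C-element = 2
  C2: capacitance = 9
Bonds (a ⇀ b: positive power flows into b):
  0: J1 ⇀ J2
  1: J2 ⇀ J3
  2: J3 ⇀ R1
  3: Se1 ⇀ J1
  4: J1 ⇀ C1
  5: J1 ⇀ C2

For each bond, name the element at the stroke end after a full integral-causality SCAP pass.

b3 stroke→J1  (Se1 (Se) sets effort on bond)
b4 stroke→J1  (C1 integral (e out))
b5 stroke→J1  (C2 outputs effort q/C2)
b0 stroke→J2  (closing 1-jn rule on J1)
b1 stroke→J3  (closing 1-jn rule on J2)
b2 stroke→R1  (common-e at J3 fixed by 1)

β0 →J2
β1 →J3
β2 →R1
β3 →J1
β4 →J1
β5 →J1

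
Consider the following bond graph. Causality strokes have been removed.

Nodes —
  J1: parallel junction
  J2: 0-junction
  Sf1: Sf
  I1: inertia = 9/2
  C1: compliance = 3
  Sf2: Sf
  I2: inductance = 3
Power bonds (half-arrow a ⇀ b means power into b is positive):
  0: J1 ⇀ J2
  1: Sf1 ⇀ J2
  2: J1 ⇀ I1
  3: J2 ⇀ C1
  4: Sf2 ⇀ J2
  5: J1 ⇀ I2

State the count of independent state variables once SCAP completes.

b1 →Sf1  (Sf1: flow source, stroke at near end)
b4 →Sf2  (Sf2 fixes flow; stroke at Sf2)
b2 →I1  (I1 integral (f out))
b3 →J2  (prefer integral on C1)
b0 →J1  (common-e at J2 fixed by 3)
b5 →I2  (common-e at J1 fixed by 0)

3  (C1, I1, I2 all integral)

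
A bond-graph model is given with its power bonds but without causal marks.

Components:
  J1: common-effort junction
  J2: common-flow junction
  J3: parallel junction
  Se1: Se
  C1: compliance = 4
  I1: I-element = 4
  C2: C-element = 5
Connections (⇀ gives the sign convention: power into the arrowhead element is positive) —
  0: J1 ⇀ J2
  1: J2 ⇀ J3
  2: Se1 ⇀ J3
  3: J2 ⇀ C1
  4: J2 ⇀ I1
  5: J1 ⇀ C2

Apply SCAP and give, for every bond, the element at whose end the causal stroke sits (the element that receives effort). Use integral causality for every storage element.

β2 |J3  (Se1 (Se) sets effort on bond)
β1 |J2  (0-jn J3 has e-setter on 2)
β3 |J2  (prefer integral on C1)
β4 |I1  (I1 integral (f out))
β0 |J2  (1-jn J2 has f-setter on 4)
β5 |J1  (J1 needs exactly one e-in)

#0 |J2
#1 |J2
#2 |J3
#3 |J2
#4 |I1
#5 |J1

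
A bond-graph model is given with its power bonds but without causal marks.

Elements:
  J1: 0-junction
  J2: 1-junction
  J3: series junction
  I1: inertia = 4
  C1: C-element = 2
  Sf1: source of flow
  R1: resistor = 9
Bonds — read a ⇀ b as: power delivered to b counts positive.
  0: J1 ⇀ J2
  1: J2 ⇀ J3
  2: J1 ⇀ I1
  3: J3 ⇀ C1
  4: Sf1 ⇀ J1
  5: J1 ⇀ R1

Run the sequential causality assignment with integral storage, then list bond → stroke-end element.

bond 0 →J1
bond 1 →J2
bond 2 →I1
bond 3 →J3
bond 4 →Sf1
bond 5 →R1

#4 stroke→Sf1  (Sf1 fixes flow; stroke at Sf1)
#2 stroke→I1  (prefer integral on I1)
#3 stroke→J3  (prefer integral on C1)
#1 stroke→J2  (only one flow-in slot at J3)
#0 stroke→J1  (closing 1-jn rule on J2)
#5 stroke→R1  (common-e at J1 fixed by 0)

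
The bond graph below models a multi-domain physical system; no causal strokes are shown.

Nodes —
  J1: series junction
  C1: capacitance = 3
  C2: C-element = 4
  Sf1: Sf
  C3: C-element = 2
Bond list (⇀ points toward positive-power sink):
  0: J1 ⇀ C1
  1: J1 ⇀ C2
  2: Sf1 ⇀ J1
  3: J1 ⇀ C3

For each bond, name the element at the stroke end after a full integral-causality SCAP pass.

b0 |J1
b1 |J1
b2 |Sf1
b3 |J1

bond 2 |Sf1  (Sf1 (Sf) sets flow on bond)
bond 0 |J1  (J1 flow already set via bond 2)
bond 1 |J1  (J1 flow already set via bond 2)
bond 3 |J1  (J1: bond 2 brought flow, rest push out)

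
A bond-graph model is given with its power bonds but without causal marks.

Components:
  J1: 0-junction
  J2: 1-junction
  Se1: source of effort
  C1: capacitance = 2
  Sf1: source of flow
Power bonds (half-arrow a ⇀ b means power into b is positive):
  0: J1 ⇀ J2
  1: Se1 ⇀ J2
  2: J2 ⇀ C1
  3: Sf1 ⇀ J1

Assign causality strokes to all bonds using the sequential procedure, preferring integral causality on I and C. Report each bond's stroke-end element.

β0 stroke at J1
β1 stroke at J2
β2 stroke at J2
β3 stroke at Sf1

#1 stroke→J2  (Se1: effort source, stroke at far end)
#3 stroke→Sf1  (Sf1: flow source, stroke at near end)
#0 stroke→J1  (J1 needs exactly one e-in)
#2 stroke→J2  (1-jn J2 has f-setter on 0)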